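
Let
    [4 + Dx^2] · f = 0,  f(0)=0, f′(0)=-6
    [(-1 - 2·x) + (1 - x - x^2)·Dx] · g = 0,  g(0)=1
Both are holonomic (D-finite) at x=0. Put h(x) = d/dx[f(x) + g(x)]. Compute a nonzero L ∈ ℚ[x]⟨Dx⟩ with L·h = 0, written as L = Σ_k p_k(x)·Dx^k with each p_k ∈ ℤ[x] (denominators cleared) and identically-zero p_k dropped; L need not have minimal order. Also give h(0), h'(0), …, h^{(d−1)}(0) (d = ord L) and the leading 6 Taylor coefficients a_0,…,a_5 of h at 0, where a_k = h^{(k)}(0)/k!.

f: a_k = 0, -6, 0, 4, 0, -4/5, …
g: a_k = 1, 1, 2, 3, 5, 8, …
Weyl lclm of L_f,L_g ⇒ L₀ (ord ≤ 3).
h₀' ⇒ L via d/dx closure of L₀.
L = (272 + 704·x + 880·x^2 + 400·x^3 + 320·x^4 + 144·x^5 + 48·x^6) + (-44 - 52·x + 108·x^2 + 80·x^3 + 40·x^4 + 72·x^5 + 56·x^6 + 16·x^7)·Dx + (68 + 176·x + 220·x^2 + 100·x^3 + 80·x^4 + 36·x^5 + 12·x^6)·Dx^2 + (-11 - 13·x + 27·x^2 + 20·x^3 + 10·x^4 + 18·x^5 + 14·x^6 + 4·x^7)·Dx^3  (order 3).
h: a_k = -5, 4, 21, 20, 36, 78, …
ICs: h(0) = -5, h′(0) = 4, h′′(0) = 42.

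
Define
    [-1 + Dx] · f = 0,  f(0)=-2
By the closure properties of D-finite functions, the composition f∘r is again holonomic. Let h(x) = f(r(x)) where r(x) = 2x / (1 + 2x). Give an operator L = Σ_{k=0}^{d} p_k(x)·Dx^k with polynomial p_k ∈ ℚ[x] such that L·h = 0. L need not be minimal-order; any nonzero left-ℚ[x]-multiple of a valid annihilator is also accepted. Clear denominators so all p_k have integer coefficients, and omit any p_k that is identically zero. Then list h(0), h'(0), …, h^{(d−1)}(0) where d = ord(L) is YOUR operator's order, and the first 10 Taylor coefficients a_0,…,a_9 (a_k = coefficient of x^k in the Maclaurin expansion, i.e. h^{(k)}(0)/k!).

L = -2 + (1 + 4·x + 4·x^2)·Dx  (order 1).
h: a_k = -2, -4, 4, -8/3, -4/3, 152/15, -1208/45, 17456/315, -31364/315, 452152/2835, …
ICs: h(0) = -2.

f: a_k = -2, -2, -1, -1/3, -1/12, -1/60, -1/360, -1/2520, -1/20160, -1/181440, …
Substitute x→r, Dx→(1/r')Dx; clear ⇒ L₀.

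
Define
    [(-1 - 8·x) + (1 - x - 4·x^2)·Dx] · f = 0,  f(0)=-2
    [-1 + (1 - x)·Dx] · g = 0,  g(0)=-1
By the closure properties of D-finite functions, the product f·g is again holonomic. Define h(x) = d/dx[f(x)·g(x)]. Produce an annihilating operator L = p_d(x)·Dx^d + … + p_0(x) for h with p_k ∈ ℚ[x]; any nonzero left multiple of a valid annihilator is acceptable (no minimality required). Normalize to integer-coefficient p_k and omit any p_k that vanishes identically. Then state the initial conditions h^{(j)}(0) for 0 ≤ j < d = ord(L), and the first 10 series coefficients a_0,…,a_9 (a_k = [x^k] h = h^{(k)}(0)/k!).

L = (7 + 6·x + 3·x^2 - 96·x^3 + 96·x^4) + (-1 - x + 15·x^2 - 7·x^3 - 30·x^4 + 24·x^5)·Dx  (order 1).
h: a_k = 4, 28, 96, 360, 1100, 3492, 10248, 30352, 86868, 248300, …
ICs: h(0) = 4.

f: a_k = -2, -2, -10, -18, -58, -130, -362, -882, -2330, -5858, …
g: a_k = -1, -1, -1, -1, -1, -1, -1, -1, -1, -1, …
Product ⇒ symmetric product L₀, ord ≤ 1.
h=h₀': d/dx-closure on L₀ ⇒ L.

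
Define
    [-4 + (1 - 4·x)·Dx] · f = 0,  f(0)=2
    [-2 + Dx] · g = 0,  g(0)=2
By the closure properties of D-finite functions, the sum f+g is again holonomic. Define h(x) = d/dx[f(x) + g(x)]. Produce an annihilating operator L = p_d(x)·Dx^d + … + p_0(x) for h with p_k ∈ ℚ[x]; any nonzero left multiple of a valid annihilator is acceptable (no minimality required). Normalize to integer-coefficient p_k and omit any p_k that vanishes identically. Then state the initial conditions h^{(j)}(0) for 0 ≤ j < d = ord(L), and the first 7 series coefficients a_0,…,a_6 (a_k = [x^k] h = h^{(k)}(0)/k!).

L = (80 + 64·x) + (-46 - 16·x + 32·x^2)·Dx + (3 - 8·x - 16·x^2)·Dx^2  (order 2).
h: a_k = 12, 72, 392, 6160/3, 30728/3, 737296/15, 10321936/45, …
ICs: h(0) = 12, h′(0) = 72.

f: a_k = 2, 8, 32, 128, 512, 2048, 8192, …
g: a_k = 2, 4, 4, 8/3, 4/3, 8/15, 8/45, …
L₀ := lclm(L_f,L_g); ord L₀ ≤ 1+1.
Differentiate: ansatz ord ≤ ord L₀ ⇒ L.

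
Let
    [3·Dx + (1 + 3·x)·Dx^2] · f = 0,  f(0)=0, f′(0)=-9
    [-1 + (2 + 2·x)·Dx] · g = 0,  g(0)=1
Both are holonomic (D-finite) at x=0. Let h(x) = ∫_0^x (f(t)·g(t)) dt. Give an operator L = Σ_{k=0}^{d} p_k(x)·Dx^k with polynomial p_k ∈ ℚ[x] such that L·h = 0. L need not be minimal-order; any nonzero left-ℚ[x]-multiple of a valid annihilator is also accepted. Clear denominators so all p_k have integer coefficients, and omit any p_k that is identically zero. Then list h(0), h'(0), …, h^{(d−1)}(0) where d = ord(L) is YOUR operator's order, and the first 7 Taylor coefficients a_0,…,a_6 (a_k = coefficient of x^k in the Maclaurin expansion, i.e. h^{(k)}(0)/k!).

L = (-3 + 3·x)·Dx + (8 + 8·x)·Dx^2 + (4 + 20·x + 28·x^2 + 12·x^3)·Dx^3  (order 3).
h: a_k = 0, 0, -9/2, 3, -153/32, 9, -23649/1280, …
ICs: h(0) = 0, h′(0) = 0, h′′(0) = -9.

f: a_k = 0, -9, 27/2, -27, 243/4, -729/5, 729/2, …
g: a_k = 1, 1/2, -1/8, 1/16, -5/128, 7/256, -21/1024, …
Sym-product of L_f,L_g gives L₀ (≤ ord 2).
Integrate: L := L₀·Dx.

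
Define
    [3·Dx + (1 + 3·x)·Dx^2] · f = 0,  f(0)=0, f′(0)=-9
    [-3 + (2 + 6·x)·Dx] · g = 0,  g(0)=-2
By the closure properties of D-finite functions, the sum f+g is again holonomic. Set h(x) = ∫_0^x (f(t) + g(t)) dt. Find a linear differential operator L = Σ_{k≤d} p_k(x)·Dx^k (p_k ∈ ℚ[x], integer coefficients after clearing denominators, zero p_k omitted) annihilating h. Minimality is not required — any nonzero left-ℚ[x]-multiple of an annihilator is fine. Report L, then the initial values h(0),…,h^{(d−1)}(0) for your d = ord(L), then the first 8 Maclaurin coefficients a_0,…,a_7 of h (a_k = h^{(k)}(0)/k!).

f: a_k = 0, -9, 27/2, -27, 243/4, -729/5, 729/2, -6561/7, …
g: a_k = -2, -3, 9/4, -27/8, 405/64, -1701/128, 15309/512, -72171/1024, …
f+g: L₀ = lclm(L_f,L_g), ord ≤ 2+1.
Integrate: L := L₀·Dx.
L = 9·Dx^2 + (15 + 45·x)·Dx^3 + (2 + 12·x + 18·x^2)·Dx^4  (order 4).
h: a_k = 0, -2, -6, 21/4, -243/32, 4293/320, -33939/1280, 201933/3584, …
ICs: h(0) = 0, h′(0) = -2, h′′(0) = -12, h′′′(0) = 63/2.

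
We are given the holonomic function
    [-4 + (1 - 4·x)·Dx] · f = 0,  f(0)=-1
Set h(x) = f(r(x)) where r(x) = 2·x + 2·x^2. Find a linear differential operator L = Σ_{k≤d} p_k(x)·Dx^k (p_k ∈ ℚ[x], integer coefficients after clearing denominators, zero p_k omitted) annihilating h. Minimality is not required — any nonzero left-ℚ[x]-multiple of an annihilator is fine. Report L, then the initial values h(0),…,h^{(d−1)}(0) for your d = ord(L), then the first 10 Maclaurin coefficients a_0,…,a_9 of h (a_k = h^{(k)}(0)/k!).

L = (8 + 16·x) + (-1 + 8·x + 8·x^2)·Dx  (order 1).
h: a_k = -1, -8, -72, -640, -5696, -50688, -451072, -4014080, -35721216, -317882368, …
ICs: h(0) = -1.

f: a_k = -1, -4, -16, -64, -256, -1024, -4096, -16384, -65536, -262144, …
L₀ from L_f via x↦r, Dx↦r'^{-1}Dx.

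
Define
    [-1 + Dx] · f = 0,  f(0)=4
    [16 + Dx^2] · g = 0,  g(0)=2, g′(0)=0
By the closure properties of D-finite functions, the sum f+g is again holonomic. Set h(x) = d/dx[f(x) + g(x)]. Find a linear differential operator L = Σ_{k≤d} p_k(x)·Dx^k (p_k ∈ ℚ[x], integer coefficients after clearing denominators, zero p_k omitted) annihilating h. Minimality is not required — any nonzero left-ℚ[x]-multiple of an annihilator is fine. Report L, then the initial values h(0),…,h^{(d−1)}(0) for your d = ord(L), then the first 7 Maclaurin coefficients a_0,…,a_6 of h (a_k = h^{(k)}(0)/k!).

L = 16 - 16·Dx + Dx^2 - Dx^3  (order 3).
h: a_k = 4, -28, 2, 86, 1/6, -2047/30, 1/180, …
ICs: h(0) = 4, h′(0) = -28, h′′(0) = 4.

f: a_k = 4, 4, 2, 2/3, 1/6, 1/30, 1/180, …
g: a_k = 2, 0, -16, 0, 64/3, 0, -512/45, …
f+g: L₀ = lclm(L_f,L_g), ord ≤ 1+2.
Derive L from L₀ (diff closure).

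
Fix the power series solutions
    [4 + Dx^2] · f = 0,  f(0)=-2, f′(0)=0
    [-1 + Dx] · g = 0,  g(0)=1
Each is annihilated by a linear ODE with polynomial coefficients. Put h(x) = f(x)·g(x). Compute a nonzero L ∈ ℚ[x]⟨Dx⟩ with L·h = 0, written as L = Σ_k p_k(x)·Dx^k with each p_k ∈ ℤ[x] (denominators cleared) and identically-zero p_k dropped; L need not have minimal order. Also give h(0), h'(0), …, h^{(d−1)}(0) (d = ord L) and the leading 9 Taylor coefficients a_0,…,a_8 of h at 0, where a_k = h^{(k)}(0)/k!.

f: a_k = -2, 0, 4, 0, -4/3, 0, 8/45, 0, -4/315, …
g: a_k = 1, 1, 1/2, 1/6, 1/24, 1/120, 1/720, 1/5040, 1/40320, …
Sym-product of L_f,L_g gives L₀ (≤ ord 2).
L = 5 - 2·Dx + Dx^2  (order 2).
h: a_k = -2, -2, 3, 11/3, 7/12, -41/60, -13/40, -29/2520, 527/20160, …
ICs: h(0) = -2, h′(0) = -2.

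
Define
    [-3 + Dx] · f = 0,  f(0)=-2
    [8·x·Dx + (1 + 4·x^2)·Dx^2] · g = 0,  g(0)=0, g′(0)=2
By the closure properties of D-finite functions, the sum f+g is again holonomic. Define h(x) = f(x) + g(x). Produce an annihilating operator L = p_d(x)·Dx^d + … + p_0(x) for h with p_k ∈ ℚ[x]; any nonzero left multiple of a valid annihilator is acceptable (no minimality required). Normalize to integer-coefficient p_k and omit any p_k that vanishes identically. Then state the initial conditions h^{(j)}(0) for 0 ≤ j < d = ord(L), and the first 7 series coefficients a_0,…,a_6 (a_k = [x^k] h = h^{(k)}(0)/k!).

f: a_k = -2, -6, -9, -9, -27/4, -81/20, -81/40, …
g: a_k = 0, 2, 0, -8/3, 0, 32/5, 0, …
L₀ := lclm(L_f,L_g); ord L₀ ≤ 1+2.
L = (24 - 72·x - 288·x^2 - 288·x^3)·Dx + (-17 + 24·x^2 - 144·x^4)·Dx^2 + (3 + 8·x + 24·x^2 + 32·x^3 + 48·x^4)·Dx^3  (order 3).
h: a_k = -2, -4, -9, -35/3, -27/4, 47/20, -81/40, …
ICs: h(0) = -2, h′(0) = -4, h′′(0) = -18.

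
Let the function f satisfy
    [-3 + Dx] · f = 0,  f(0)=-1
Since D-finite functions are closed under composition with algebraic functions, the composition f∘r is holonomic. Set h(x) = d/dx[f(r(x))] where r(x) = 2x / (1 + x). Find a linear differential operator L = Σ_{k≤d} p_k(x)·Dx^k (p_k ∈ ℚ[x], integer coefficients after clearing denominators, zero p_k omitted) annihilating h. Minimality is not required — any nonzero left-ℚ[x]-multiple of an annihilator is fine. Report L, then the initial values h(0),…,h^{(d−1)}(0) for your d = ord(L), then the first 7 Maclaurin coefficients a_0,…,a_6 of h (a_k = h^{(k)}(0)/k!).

L = (4 - 2·x) + (-1 - 2·x - x^2)·Dx  (order 1).
h: a_k = -6, -24, -18, 24, 6, -144/5, 114/5, …
ICs: h(0) = -6.

f: a_k = -1, -3, -9/2, -9/2, -27/8, -81/40, -81/80, …
L₀ from L_f via x↦r, Dx↦r'^{-1}Dx.
h₀' ⇒ L via d/dx closure of L₀.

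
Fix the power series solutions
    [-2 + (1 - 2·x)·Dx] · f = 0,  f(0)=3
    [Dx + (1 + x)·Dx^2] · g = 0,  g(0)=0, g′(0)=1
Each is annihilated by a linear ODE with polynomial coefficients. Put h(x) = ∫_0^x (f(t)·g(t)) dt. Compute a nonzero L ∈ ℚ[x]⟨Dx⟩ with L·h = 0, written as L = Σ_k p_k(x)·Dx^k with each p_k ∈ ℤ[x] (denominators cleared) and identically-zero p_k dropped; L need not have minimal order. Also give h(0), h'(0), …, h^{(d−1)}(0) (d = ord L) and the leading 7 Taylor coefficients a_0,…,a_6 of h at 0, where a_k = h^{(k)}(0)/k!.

f: a_k = 3, 6, 12, 24, 48, 96, 192, …
g: a_k = 0, 1, -1/2, 1/3, -1/4, 1/5, -1/6, …
f·g: L₀ = L_f ⊗_s L_g, ord ≤ 1·2.
∫: right-multiply L₀ by Dx.
L = 2·Dx + (3 + 6·x)·Dx^2 + (-1 + x + 2·x^2)·Dx^3  (order 3).
h: a_k = 0, 0, 3/2, 3/2, 5/2, 77/20, 391/60, …
ICs: h(0) = 0, h′(0) = 0, h′′(0) = 3.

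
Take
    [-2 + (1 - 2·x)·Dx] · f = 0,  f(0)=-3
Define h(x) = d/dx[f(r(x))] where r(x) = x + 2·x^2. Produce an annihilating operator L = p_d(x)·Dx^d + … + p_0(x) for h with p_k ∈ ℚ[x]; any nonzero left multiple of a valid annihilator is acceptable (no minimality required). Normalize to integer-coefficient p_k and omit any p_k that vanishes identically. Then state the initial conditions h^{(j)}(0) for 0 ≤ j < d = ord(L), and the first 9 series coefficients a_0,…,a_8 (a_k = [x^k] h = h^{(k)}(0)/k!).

f: a_k = -3, -6, -12, -24, -48, -96, -192, -384, -768, …
Change of var in L_f (x↦r) gives L₀.
h=h₀': d/dx-closure on L₀ ⇒ L.
L = (8 + 24·x + 48·x^2) + (-1 - 2·x + 12·x^2 + 16·x^3)·Dx  (order 1).
h: a_k = -6, -48, -216, -960, -3840, -14976, -56448, -208896, -760320, …
ICs: h(0) = -6.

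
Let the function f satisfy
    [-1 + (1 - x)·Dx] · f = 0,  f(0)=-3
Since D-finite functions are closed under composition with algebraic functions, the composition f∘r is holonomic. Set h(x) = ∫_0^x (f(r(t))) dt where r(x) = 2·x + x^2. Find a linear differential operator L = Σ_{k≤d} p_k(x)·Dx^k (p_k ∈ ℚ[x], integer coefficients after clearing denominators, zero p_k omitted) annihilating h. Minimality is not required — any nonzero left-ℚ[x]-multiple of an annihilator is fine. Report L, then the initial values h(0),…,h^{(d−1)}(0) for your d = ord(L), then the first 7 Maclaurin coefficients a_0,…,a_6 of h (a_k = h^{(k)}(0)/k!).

L = (2 + 2·x)·Dx + (-1 + 2·x + x^2)·Dx^2  (order 2).
h: a_k = 0, -3, -3, -5, -9, -87/5, -35, …
ICs: h(0) = 0, h′(0) = -3.

f: a_k = -3, -3, -3, -3, -3, -3, -3, …
h₀=f(r): pull back L_f along r ⇒ L₀.
h=∫₀ˣh₀: take L = L₀·Dx.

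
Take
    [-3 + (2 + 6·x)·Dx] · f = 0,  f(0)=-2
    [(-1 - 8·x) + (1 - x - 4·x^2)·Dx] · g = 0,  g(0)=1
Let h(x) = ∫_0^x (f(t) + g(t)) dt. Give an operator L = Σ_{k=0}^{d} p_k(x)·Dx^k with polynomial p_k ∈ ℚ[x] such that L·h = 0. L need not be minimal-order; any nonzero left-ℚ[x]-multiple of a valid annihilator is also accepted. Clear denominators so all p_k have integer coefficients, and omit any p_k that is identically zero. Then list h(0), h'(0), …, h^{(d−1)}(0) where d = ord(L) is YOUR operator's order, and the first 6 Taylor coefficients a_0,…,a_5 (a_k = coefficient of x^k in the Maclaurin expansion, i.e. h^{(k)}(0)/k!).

f: a_k = -2, -3, 9/4, -27/8, 405/64, -1701/128, …
g: a_k = 1, 1, 5, 9, 29, 65, …
f+g: L₀ = lclm(L_f,L_g), ord ≤ 1+1.
h=∫₀ˣh₀: take L = L₀·Dx.
L = (69 + 387·x + 900·x^2 + 1440·x^3)·Dx + (-49 - 318·x - 1257·x^2 - 3240·x^3 - 3600·x^4)·Dx^2 + (-2 + 46·x + 234·x^2 - 86·x^3 - 1440·x^4 - 1440·x^5)·Dx^3  (order 3).
h: a_k = 0, -1, -1, 29/12, 45/32, 2261/320, …
ICs: h(0) = 0, h′(0) = -1, h′′(0) = -2.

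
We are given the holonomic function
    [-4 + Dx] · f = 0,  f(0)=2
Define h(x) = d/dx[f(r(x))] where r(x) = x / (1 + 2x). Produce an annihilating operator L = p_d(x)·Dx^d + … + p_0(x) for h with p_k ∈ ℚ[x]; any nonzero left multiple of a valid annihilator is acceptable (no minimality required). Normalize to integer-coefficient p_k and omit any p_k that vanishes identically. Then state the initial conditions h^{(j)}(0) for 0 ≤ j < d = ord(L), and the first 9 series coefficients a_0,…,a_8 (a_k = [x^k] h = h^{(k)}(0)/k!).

L = -8·x + (-1 - 4·x - 4·x^2)·Dx  (order 1).
h: a_k = 8, 0, -32, 256/3, -128, 1024/15, 2560/9, -131072/105, 145408/45, …
ICs: h(0) = 8.

f: a_k = 2, 8, 16, 64/3, 64/3, 256/15, 512/45, 2048/315, 1024/315, …
Substitute x→r, Dx→(1/r')Dx; clear ⇒ L₀.
h=h₀': d/dx-closure on L₀ ⇒ L.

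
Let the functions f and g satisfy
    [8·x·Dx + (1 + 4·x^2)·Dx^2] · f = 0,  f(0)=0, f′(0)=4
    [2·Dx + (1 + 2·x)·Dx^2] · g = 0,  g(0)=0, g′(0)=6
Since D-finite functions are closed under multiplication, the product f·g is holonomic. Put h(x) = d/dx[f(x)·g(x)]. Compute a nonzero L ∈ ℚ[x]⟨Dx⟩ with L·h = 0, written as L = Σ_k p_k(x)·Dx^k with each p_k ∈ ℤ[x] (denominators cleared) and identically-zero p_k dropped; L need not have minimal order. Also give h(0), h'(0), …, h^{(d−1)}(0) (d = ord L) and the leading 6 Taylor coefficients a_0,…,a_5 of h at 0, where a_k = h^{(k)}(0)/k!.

f: a_k = 0, 4, 0, -16/3, 0, 64/5, …
g: a_k = 0, 6, -6, 8, -12, 96/5, …
Sym-product of L_f,L_g gives L₀ (≤ ord 4).
Derive L from L₀ (diff closure).
L = (192 + 704·x + 2560·x^2 + 9984·x^3 + 15360·x^4 + 13312·x^5 + 4096·x^7) + (72 + 992·x + 4928·x^2 + 15488·x^3 + 34816·x^4 + 47616·x^5 + 35840·x^6 + 6144·x^7 + 14336·x^8)·Dx + (24 + 256·x + 1536·x^2 + 4992·x^3 + 11520·x^4 + 19968·x^5 + 24576·x^6 + 18432·x^7 + 6144·x^8 + 8192·x^9)·Dx^2 + (5 + 36·x + 148·x^2 + 448·x^3 + 1056·x^4 + 1920·x^5 + 2688·x^6 + 3072·x^7 + 2304·x^8 + 1024·x^9 + 1024·x^10)·Dx^3  (order 3).
h: a_k = 0, 48, -72, 0, -80, 3328/5, …
ICs: h(0) = 0, h′(0) = 48, h′′(0) = -144.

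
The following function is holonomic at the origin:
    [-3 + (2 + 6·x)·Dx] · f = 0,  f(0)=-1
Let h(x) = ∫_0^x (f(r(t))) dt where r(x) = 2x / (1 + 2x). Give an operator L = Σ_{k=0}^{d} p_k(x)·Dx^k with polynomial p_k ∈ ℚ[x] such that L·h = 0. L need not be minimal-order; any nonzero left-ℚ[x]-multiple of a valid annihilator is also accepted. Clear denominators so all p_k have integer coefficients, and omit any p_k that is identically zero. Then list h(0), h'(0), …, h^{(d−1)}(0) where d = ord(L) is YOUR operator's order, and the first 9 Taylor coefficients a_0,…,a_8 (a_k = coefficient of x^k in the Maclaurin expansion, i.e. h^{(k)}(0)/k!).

L = -3·Dx + (1 + 10·x + 16·x^2)·Dx^2  (order 2).
h: a_k = 0, -1, -3/2, 7/2, -87/8, 1677/40, -3023/16, 106305/112, -658335/128, …
ICs: h(0) = 0, h′(0) = -1.

f: a_k = -1, -3/2, 9/8, -27/16, 405/128, -1701/256, 15309/1024, -72171/2048, 2814669/32768, …
f∘r: x↦r, Dx↦Dx/r' in L_f ⇒ L₀.
∫: right-multiply L₀ by Dx.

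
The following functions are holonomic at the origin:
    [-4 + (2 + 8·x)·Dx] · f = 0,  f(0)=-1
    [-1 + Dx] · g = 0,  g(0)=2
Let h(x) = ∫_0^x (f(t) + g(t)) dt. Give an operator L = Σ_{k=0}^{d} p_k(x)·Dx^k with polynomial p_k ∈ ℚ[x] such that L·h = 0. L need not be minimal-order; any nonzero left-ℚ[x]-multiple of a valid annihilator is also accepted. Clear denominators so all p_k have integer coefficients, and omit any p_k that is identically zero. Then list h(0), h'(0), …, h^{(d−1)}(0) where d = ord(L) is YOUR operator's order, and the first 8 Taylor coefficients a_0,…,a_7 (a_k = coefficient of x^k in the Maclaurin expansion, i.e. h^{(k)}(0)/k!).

f: a_k = -1, -2, 2, -4, 10, -28, 84, -264, …
g: a_k = 2, 2, 1, 1/3, 1/12, 1/60, 1/360, 1/2520, …
f+g: L₀ = lclm(L_f,L_g), ord ≤ 1+1.
∫: right-multiply L₀ by Dx.
L = (6 + 8·x)·Dx + (-5 - 8·x - 16·x^2)·Dx^2 + (-1 + 16·x^2)·Dx^3  (order 3).
h: a_k = 0, 1, 0, 1, -11/12, 121/60, -1679/360, 30241/2520, …
ICs: h(0) = 0, h′(0) = 1, h′′(0) = 0.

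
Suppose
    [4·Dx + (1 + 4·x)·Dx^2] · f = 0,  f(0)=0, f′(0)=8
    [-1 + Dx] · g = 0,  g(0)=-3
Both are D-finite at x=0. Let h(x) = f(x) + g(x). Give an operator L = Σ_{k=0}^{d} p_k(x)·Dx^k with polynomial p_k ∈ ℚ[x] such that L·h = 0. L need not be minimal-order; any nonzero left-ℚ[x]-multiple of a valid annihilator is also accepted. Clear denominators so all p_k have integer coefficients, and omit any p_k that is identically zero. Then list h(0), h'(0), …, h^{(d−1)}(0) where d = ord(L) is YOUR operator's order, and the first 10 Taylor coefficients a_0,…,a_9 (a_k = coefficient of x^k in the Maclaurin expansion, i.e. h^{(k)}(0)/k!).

L = (-36 - 16·x)·Dx + (31 - 8·x - 16·x^2)·Dx^2 + (5 + 24·x + 16·x^2)·Dx^3  (order 3).
h: a_k = -3, 5, -35/2, 253/6, -1025/8, 16383/40, -109227/80, 7864319/1680, -220200961/13440, 7046430719/120960, …
ICs: h(0) = -3, h′(0) = 5, h′′(0) = -35.

f: a_k = 0, 8, -16, 128/3, -128, 2048/5, -4096/3, 32768/7, -16384, 524288/9, …
g: a_k = -3, -3, -3/2, -1/2, -1/8, -1/40, -1/240, -1/1680, -1/13440, -1/120960, …
Sum ⇒ L₀ = lclm(L_f,L_g) in ℚ(x)⟨Dx⟩.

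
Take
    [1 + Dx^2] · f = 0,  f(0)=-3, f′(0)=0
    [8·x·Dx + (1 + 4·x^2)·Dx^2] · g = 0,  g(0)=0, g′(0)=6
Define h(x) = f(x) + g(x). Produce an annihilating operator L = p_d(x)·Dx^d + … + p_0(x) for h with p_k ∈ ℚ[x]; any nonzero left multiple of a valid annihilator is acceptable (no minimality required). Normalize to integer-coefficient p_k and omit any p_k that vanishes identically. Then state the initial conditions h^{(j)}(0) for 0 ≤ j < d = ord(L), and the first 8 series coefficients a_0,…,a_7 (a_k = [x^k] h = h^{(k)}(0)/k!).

L = (-376·x + 1600·x^3 + 128·x^5)·Dx + (-7 + 76·x^2 + 432·x^4 + 64·x^6)·Dx^2 + (-376·x + 1600·x^3 + 128·x^5)·Dx^3 + (-7 + 76·x^2 + 432·x^4 + 64·x^6)·Dx^4  (order 4).
h: a_k = -3, 6, 3/2, -8, -1/8, 96/5, 1/240, -384/7, …
ICs: h(0) = -3, h′(0) = 6, h′′(0) = 3, h′′′(0) = -48.

f: a_k = -3, 0, 3/2, 0, -1/8, 0, 1/240, 0, …
g: a_k = 0, 6, 0, -8, 0, 96/5, 0, -384/7, …
f+g: L₀ = lclm(L_f,L_g), ord ≤ 2+2.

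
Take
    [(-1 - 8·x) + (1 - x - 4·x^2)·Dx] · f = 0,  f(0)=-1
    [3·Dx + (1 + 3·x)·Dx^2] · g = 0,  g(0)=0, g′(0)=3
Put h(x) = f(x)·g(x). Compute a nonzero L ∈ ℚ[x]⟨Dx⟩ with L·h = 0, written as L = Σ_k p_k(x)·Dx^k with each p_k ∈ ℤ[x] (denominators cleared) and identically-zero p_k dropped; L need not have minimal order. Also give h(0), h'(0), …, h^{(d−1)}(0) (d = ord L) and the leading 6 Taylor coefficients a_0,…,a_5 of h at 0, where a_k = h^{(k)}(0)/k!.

f: a_k = -1, -1, -5, -9, -29, -65, …
g: a_k = 0, 3, -9/2, 9, -81/4, 243/5, …
L₀ := L_f ⊗_s L_g (sym. prod.), ord ≤ 2.
L = (11 + 48·x) + (-1 + 25·x + 60·x^2)·Dx + (-1 - 2·x + 7·x^2 + 12·x^3)·Dx^2  (order 2).
h: a_k = 0, -3, 3/2, -39/2, 27/4, -2397/20, …
ICs: h(0) = 0, h′(0) = -3.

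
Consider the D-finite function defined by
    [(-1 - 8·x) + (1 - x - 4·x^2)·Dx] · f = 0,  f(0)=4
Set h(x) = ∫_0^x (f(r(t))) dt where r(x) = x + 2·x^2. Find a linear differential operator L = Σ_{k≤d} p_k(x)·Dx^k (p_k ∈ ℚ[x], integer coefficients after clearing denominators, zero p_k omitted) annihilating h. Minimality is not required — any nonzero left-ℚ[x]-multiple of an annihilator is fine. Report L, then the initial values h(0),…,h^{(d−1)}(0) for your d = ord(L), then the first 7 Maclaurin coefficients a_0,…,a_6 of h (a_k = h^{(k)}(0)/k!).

f: a_k = 4, 4, 20, 36, 116, 260, 724, …
Substitute x→r, Dx→(1/r')Dx; clear ⇒ L₀.
Integrate: L := L₀·Dx.
L = (1 + 12·x + 48·x^2 + 64·x^3)·Dx + (-1 + x + 6·x^2 + 16·x^3 + 16·x^4)·Dx^2  (order 2).
h: a_k = 0, 4, 2, 28/3, 29, 412/5, 270, …
ICs: h(0) = 0, h′(0) = 4.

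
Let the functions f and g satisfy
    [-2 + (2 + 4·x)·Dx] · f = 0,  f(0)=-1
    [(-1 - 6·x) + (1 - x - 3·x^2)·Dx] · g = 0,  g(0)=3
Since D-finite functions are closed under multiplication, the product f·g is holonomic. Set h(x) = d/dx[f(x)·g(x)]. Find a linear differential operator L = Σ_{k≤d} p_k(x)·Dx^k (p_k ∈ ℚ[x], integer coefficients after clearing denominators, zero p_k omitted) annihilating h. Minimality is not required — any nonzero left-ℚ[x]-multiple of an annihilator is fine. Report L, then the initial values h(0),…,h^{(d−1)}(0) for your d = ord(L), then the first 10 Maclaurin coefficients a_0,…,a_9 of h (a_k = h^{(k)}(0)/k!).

L = (9 + 66·x + 165·x^2 + 210·x^3 + 135·x^4) + (-2 - 9·x - 6·x^2 + 38·x^3 + 87·x^4 + 54·x^5)·Dx  (order 1).
h: a_k = -6, -27, -99, -573/2, -3465/4, -18441/8, -50967/8, -262737/16, -2764665/64, -13989345/128, …
ICs: h(0) = -6.

f: a_k = -1, -1, 1/2, -1/2, 5/8, -7/8, 21/16, -33/16, 429/128, -715/128, …
g: a_k = 3, 3, 12, 21, 57, 120, 291, 651, 1524, 3477, …
L₀ := L_f ⊗_s L_g (sym. prod.), ord ≤ 1.
Derive L from L₀ (diff closure).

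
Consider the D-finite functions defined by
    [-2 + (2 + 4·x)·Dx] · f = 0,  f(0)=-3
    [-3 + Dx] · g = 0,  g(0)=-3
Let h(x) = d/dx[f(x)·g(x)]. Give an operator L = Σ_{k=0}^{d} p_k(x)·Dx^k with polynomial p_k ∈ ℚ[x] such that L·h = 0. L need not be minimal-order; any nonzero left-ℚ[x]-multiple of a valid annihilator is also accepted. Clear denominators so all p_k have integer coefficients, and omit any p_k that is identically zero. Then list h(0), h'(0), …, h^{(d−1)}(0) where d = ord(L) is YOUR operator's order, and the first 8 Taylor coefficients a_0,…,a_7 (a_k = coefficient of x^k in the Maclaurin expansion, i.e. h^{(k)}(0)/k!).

L = (7 + 24·x + 18·x^2) + (-2 - 7·x - 6·x^2)·Dx  (order 1).
h: a_k = 36, 126, 216, 234, 198, 567/5, 432/5, -351/35, …
ICs: h(0) = 36.

f: a_k = -3, -3, 3/2, -3/2, 15/8, -21/8, 63/16, -99/16, …
g: a_k = -3, -9, -27/2, -27/2, -81/8, -243/40, -243/80, -729/560, …
L₀ := L_f ⊗_s L_g (sym. prod.), ord ≤ 1.
h=h₀': d/dx-closure on L₀ ⇒ L.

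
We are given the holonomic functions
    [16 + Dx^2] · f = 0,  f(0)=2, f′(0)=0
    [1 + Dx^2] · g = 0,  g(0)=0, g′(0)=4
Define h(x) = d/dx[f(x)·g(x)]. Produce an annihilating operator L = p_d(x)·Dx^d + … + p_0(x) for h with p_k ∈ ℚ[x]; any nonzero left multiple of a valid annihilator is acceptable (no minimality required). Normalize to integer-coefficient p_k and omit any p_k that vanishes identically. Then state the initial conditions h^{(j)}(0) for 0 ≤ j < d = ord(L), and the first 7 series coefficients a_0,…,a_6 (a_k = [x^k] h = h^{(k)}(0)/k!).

L = 225 + 34·Dx^2 + Dx^4  (order 4).
h: a_k = 8, 0, -196, 0, 1441/3, 0, -37969/90, …
ICs: h(0) = 8, h′(0) = 0, h′′(0) = -392, h′′′(0) = 0.

f: a_k = 2, 0, -16, 0, 64/3, 0, -512/45, …
g: a_k = 0, 4, 0, -2/3, 0, 1/30, 0, …
L₀ := L_f ⊗_s L_g (sym. prod.), ord ≤ 4.
h₀' ⇒ L via d/dx closure of L₀.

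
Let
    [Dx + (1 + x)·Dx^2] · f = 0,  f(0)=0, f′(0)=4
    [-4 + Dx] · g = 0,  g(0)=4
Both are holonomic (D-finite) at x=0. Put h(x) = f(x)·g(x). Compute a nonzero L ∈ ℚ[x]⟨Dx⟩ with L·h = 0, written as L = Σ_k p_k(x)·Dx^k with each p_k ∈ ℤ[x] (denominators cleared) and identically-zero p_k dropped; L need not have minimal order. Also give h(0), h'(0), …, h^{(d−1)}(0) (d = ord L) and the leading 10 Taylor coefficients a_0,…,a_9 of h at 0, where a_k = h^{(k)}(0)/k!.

f: a_k = 0, 4, -2, 4/3, -1, 4/5, -2/3, 4/7, -1/2, 4/9, …
g: a_k = 4, 16, 32, 128/3, 128/3, 512/15, 1024/45, 4096/315, 2048/315, 8192/2835, …
Sym-product of L_f,L_g gives L₀ (≤ ord 2).
L = (12 + 16·x) + (-7 - 8·x)·Dx + (1 + x)·Dx^2  (order 2).
h: a_k = 0, 16, 56, 304/3, 124, 576/5, 776/9, 17072/315, 1318/45, 13192/945, …
ICs: h(0) = 0, h′(0) = 16.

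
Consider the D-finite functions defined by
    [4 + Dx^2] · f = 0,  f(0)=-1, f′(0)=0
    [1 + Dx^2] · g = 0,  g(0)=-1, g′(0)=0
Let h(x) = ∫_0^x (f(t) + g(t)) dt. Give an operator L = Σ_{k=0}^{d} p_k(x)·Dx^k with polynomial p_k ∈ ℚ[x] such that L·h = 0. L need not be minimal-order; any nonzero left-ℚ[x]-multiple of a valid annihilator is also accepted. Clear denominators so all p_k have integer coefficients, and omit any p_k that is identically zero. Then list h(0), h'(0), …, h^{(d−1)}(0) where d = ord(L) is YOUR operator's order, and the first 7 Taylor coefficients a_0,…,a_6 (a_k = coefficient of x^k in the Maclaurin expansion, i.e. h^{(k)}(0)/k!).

f: a_k = -1, 0, 2, 0, -2/3, 0, 4/45, …
g: a_k = -1, 0, 1/2, 0, -1/24, 0, 1/720, …
L₀ := lclm(L_f,L_g); ord L₀ ≤ 2+2.
Integrate: L := L₀·Dx.
L = 4·Dx + 5·Dx^3 + Dx^5  (order 5).
h: a_k = 0, -2, 0, 5/6, 0, -17/120, 0, …
ICs: h(0) = 0, h′(0) = -2, h′′(0) = 0, h′′′(0) = 5, h′′′′(0) = 0.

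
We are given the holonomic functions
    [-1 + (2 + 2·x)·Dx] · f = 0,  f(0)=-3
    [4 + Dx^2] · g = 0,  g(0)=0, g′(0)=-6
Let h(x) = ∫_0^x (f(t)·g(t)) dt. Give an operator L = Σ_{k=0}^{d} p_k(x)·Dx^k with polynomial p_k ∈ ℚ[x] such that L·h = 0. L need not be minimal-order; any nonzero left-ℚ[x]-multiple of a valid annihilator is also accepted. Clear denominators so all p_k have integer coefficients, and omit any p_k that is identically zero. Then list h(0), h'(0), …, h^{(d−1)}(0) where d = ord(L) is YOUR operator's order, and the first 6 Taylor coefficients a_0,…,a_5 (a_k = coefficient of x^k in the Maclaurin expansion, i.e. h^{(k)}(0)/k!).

L = (19 + 32·x + 16·x^2)·Dx + (-4 - 4·x)·Dx^2 + (4 + 8·x + 4·x^2)·Dx^3  (order 3).
h: a_k = 0, 0, 9, 3, -57/16, -39/40, …
ICs: h(0) = 0, h′(0) = 0, h′′(0) = 18.

f: a_k = -3, -3/2, 3/8, -3/16, 15/128, -21/256, …
g: a_k = 0, -6, 0, 4, 0, -4/5, …
Product ⇒ symmetric product L₀, ord ≤ 2.
∫: right-multiply L₀ by Dx.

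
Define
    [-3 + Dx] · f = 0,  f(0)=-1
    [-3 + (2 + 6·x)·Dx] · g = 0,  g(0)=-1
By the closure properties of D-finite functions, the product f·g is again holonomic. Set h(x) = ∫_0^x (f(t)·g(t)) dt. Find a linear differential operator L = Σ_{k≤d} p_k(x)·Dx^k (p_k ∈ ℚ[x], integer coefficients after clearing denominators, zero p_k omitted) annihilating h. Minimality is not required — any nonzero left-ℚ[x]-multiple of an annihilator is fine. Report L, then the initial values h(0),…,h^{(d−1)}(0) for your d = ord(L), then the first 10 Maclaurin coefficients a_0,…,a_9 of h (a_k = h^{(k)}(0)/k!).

L = (-9 - 18·x)·Dx + (2 + 6·x)·Dx^2  (order 2).
h: a_k = 0, 1, 9/4, 21/8, 153/64, 891/640, 2889/2560, -7209/35840, 818667/573440, -3203631/1146880, …
ICs: h(0) = 0, h′(0) = 1.

f: a_k = -1, -3, -9/2, -9/2, -27/8, -81/40, -81/80, -243/560, -729/4480, -243/4480, …
g: a_k = -1, -3/2, 9/8, -27/16, 405/128, -1701/256, 15309/1024, -72171/2048, 2814669/32768, -14073345/65536, …
L₀ := L_f ⊗_s L_g (sym. prod.), ord ≤ 1.
Integrate: L := L₀·Dx.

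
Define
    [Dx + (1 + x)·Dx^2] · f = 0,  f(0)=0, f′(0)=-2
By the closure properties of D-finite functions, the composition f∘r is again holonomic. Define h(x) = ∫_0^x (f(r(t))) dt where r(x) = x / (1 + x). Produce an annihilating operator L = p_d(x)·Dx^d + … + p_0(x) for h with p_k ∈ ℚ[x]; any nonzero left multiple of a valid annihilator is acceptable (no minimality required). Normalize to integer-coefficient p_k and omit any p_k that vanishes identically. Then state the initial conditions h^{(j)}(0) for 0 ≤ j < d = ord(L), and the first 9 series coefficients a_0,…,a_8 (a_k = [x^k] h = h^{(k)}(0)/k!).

f: a_k = 0, -2, 1, -2/3, 1/2, -2/5, 1/3, -2/7, 1/4, …
h₀=f(r): pull back L_f along r ⇒ L₀.
h=∫₀ˣh₀: take L = L₀·Dx.
L = (3 + 4·x)·Dx^2 + (1 + 3·x + 2·x^2)·Dx^3  (order 3).
h: a_k = 0, 0, -1, 1, -7/6, 3/2, -31/15, 3, -127/28, …
ICs: h(0) = 0, h′(0) = 0, h′′(0) = -2.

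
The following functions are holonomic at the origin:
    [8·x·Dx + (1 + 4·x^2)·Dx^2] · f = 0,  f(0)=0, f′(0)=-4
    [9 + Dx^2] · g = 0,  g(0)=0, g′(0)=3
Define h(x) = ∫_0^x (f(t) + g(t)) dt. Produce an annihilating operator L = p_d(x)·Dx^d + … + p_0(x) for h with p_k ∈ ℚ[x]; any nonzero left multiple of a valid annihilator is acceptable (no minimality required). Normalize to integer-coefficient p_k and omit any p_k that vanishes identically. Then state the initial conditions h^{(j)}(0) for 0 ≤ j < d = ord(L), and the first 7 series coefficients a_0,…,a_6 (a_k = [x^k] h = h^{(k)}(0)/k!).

L = (-2808·x + 19008·x^3 + 10368·x^5)·Dx^2 + (9 + 1548·x^2 + 7344·x^4 + 5184·x^6)·Dx^3 + (-312·x + 2112·x^3 + 1152·x^5)·Dx^4 + (1 + 172·x^2 + 816·x^4 + 576·x^6)·Dx^5  (order 5).
h: a_k = 0, 0, -1/2, 0, 5/24, 0, -431/240, …
ICs: h(0) = 0, h′(0) = 0, h′′(0) = -1, h′′′(0) = 0, h′′′′(0) = 5.

f: a_k = 0, -4, 0, 16/3, 0, -64/5, 0, …
g: a_k = 0, 3, 0, -9/2, 0, 81/40, 0, …
h₀=f+g: left-lcm gives L₀, ord ≤ 4.
Integrate: L := L₀·Dx.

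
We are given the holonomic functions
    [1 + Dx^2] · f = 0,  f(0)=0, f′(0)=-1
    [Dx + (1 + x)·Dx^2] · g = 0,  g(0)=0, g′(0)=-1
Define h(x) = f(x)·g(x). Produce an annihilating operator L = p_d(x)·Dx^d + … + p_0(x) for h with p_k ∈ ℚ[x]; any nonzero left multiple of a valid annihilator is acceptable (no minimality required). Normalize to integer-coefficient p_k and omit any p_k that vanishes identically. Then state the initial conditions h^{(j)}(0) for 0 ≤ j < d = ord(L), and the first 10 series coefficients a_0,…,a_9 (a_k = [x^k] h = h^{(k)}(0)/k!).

L = (-3 + 6·x + 19·x^2 + 16·x^3 + 4·x^4) + (4 + 20·x + 24·x^2 + 8·x^3)·Dx + (20·x + 42·x^2 + 32·x^3 + 8·x^4)·Dx^2 + (4 + 20·x + 24·x^2 + 8·x^3)·Dx^3 + (3 + 14·x + 23·x^2 + 16·x^3 + 4·x^4)·Dx^4  (order 4).
h: a_k = 0, 0, 1, -1/2, 1/6, -1/6, 11/72, -31/240, 113/1008, -25/252, …
ICs: h(0) = 0, h′(0) = 0, h′′(0) = 2, h′′′(0) = -3.

f: a_k = 0, -1, 0, 1/6, 0, -1/120, 0, 1/5040, 0, -1/362880, …
g: a_k = 0, -1, 1/2, -1/3, 1/4, -1/5, 1/6, -1/7, 1/8, -1/9, …
Product ⇒ symmetric product L₀, ord ≤ 4.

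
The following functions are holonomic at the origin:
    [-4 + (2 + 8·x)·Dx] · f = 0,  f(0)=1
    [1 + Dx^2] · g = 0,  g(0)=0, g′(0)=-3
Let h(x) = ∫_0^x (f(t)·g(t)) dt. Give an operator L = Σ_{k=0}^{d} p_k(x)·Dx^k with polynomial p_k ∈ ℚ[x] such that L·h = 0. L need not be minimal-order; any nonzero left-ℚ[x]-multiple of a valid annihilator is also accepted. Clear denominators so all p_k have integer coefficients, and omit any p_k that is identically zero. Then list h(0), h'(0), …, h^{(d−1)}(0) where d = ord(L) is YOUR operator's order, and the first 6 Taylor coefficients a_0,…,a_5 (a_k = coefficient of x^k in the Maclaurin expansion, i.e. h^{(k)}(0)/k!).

L = (13 + 8·x + 16·x^2)·Dx + (-4 - 16·x)·Dx^2 + (1 + 8·x + 16·x^2)·Dx^3  (order 3).
h: a_k = 0, 0, -3/2, -2, 13/8, -11/5, …
ICs: h(0) = 0, h′(0) = 0, h′′(0) = -3.

f: a_k = 1, 2, -2, 4, -10, 28, …
g: a_k = 0, -3, 0, 1/2, 0, -1/40, …
h₀=f·g: eliminate ⇒ L₀, order ≤ 1·2.
h=∫h₀ ⇒ L = L₀·Dx.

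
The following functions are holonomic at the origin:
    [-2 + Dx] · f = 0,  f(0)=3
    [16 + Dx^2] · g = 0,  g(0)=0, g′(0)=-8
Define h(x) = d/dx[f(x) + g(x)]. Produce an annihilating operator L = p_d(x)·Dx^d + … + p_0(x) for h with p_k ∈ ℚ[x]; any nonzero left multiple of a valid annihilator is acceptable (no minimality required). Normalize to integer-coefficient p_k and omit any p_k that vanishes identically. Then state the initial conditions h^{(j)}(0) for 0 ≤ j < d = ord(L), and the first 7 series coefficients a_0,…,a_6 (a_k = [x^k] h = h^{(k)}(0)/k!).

f: a_k = 3, 6, 6, 4, 2, 4/5, 4/15, …
g: a_k = 0, -8, 0, 64/3, 0, -256/15, 0, …
h₀=f+g: left-lcm gives L₀, ord ≤ 3.
h₀' ⇒ L via d/dx closure of L₀.
L = 32 - 16·Dx + 2·Dx^2 - Dx^3  (order 3).
h: a_k = -2, 12, 76, 8, -244/3, 8/5, 2072/45, …
ICs: h(0) = -2, h′(0) = 12, h′′(0) = 152.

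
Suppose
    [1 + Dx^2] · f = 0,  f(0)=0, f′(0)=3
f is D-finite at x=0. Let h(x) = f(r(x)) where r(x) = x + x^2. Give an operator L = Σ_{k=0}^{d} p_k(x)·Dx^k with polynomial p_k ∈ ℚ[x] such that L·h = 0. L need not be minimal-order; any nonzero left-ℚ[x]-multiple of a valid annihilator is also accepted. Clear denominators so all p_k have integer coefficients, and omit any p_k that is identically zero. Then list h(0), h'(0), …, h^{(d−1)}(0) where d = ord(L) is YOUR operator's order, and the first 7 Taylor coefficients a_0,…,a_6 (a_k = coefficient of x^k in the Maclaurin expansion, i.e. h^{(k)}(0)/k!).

L = (1 + 6·x + 12·x^2 + 8·x^3) - 2·Dx + (1 + 2·x)·Dx^2  (order 2).
h: a_k = 0, 3, 3, -1/2, -3/2, -59/40, -3/8, …
ICs: h(0) = 0, h′(0) = 3.

f: a_k = 0, 3, 0, -1/2, 0, 1/40, 0, …
L₀ from L_f via x↦r, Dx↦r'^{-1}Dx.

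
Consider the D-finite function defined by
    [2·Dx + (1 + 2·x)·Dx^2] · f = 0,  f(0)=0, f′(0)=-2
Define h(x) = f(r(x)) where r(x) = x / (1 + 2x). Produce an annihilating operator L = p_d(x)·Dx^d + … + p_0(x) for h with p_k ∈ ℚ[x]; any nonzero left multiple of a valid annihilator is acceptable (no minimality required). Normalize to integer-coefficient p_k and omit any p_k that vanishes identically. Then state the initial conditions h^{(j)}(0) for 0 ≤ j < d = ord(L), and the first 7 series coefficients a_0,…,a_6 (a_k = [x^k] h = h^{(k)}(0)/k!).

L = (6 + 16·x)·Dx + (1 + 6·x + 8·x^2)·Dx^2  (order 2).
h: a_k = 0, -2, 6, -56/3, 60, -992/5, 672, …
ICs: h(0) = 0, h′(0) = -2.

f: a_k = 0, -2, 2, -8/3, 4, -32/5, 32/3, …
f∘r: x↦r, Dx↦Dx/r' in L_f ⇒ L₀.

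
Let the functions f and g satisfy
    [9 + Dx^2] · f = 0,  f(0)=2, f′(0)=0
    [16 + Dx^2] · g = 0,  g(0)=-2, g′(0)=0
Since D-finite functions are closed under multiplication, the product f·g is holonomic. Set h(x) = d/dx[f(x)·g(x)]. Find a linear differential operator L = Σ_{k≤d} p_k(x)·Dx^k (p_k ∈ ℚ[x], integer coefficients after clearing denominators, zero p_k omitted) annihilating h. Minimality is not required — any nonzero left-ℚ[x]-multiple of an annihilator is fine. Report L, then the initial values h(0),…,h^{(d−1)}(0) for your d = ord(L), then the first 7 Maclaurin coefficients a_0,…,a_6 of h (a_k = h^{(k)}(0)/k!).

L = 49 + 50·Dx^2 + Dx^4  (order 4).
h: a_k = 0, 100, 0, -2402/3, 0, 11765/6, 0, …
ICs: h(0) = 0, h′(0) = 100, h′′(0) = 0, h′′′(0) = -4804.

f: a_k = 2, 0, -9, 0, 27/4, 0, -81/40, …
g: a_k = -2, 0, 16, 0, -64/3, 0, 512/45, …
Sym-product of L_f,L_g gives L₀ (≤ ord 4).
Differentiate: ansatz ord ≤ ord L₀ ⇒ L.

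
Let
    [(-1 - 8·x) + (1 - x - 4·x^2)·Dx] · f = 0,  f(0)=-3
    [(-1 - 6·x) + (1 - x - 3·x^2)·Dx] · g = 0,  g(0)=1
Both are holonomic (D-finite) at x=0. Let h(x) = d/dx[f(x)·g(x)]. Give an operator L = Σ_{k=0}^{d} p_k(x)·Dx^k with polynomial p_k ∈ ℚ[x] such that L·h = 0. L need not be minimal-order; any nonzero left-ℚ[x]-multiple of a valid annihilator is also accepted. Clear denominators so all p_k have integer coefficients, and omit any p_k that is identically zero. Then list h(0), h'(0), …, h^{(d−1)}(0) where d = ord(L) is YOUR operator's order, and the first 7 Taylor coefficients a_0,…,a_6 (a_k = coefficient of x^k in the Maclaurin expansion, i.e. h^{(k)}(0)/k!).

L = (20 + 30·x - 12·x^2 - 768·x^3 - 708·x^4 + 2520·x^5 + 2880·x^6) + (-2 - 8·x + 57·x^2 + 64·x^3 - 330·x^4 - 285·x^5 + 588·x^6 + 576·x^7)·Dx  (order 1).
h: a_k = -6, -60, -225, -1008, -3360, -11826, -37170, …
ICs: h(0) = -6.

f: a_k = -3, -3, -15, -27, -87, -195, -543, …
g: a_k = 1, 1, 4, 7, 19, 40, 97, …
h₀=f·g: eliminate ⇒ L₀, order ≤ 1·1.
Derive L from L₀ (diff closure).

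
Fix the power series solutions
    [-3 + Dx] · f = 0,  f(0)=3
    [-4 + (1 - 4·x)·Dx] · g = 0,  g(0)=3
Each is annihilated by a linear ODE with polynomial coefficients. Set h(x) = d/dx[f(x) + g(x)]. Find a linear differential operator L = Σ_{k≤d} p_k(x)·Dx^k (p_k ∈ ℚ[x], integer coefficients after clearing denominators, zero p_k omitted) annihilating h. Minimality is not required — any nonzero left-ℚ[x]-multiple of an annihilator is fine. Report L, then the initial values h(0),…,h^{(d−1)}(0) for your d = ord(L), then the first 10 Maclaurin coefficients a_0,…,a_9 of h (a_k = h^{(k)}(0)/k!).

f: a_k = 3, 9, 27/2, 27/2, 81/8, 243/40, 243/80, 729/560, 2187/4480, 729/4480, …
g: a_k = 3, 12, 48, 192, 768, 3072, 12288, 49152, 196608, 786432, …
f+g: L₀ = lclm(L_f,L_g), ord ≤ 1+1.
Derive L from L₀ (diff closure).
L = (216 + 288·x) + (-87 - 72·x + 144·x^2)·Dx + (5 - 8·x - 48·x^2)·Dx^2  (order 2).
h: a_k = 21, 123, 1233/2, 6225/2, 123123/8, 2949849/40, 27525849/80, 880806027/560, 31708944801/4480, 140928616587/4480, …
ICs: h(0) = 21, h′(0) = 123.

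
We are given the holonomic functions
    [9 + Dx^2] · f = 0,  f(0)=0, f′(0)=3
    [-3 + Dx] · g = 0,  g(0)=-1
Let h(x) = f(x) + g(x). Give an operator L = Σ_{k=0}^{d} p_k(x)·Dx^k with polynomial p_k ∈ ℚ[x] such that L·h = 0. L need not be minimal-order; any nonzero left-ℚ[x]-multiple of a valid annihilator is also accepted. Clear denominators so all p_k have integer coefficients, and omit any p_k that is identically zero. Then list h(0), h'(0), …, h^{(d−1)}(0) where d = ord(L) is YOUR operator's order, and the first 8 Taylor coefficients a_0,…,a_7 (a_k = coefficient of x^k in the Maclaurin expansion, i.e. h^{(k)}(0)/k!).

L = -27 + 9·Dx - 3·Dx^2 + Dx^3  (order 3).
h: a_k = -1, 0, -9/2, -9, -27/8, 0, -81/80, -243/280, …
ICs: h(0) = -1, h′(0) = 0, h′′(0) = -9.

f: a_k = 0, 3, 0, -9/2, 0, 81/40, 0, -243/560, …
g: a_k = -1, -3, -9/2, -9/2, -27/8, -81/40, -81/80, -243/560, …
h₀=f+g: left-lcm gives L₀, ord ≤ 3.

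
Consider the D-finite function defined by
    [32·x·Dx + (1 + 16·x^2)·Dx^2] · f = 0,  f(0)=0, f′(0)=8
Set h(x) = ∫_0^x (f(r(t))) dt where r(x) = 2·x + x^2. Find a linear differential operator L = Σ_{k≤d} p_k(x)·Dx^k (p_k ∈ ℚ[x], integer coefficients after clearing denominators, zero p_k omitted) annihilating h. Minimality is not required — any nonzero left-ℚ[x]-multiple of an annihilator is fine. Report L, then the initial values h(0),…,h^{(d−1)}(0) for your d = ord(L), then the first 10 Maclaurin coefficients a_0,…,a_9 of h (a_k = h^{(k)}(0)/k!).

L = (-1 + 128·x + 256·x^2 + 192·x^3 + 48·x^4)·Dx^2 + (1 + x + 64·x^2 + 128·x^3 + 80·x^4 + 16·x^5)·Dx^3  (order 3).
h: a_k = 0, 0, 8, 8/3, -256/3, -512/5, 32128/15, 98176/21, -495616/7, -2080768/9, …
ICs: h(0) = 0, h′(0) = 0, h′′(0) = 16.

f: a_k = 0, 8, 0, -128/3, 0, 2048/5, 0, -32768/7, 0, 524288/9, …
Change of var in L_f (x↦r) gives L₀.
h=∫h₀ ⇒ L = L₀·Dx.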